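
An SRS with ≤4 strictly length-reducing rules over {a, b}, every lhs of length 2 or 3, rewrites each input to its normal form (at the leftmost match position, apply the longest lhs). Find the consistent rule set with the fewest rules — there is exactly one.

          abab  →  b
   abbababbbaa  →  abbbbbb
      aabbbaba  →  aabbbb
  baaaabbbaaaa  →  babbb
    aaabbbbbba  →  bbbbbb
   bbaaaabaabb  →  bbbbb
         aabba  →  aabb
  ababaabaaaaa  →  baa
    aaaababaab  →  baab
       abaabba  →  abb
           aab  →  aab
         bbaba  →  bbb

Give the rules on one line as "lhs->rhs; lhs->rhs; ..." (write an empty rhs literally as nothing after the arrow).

aaa->; aba->; bba->bb

  | abab => b
  | abbababbbaa => abbbabbbaa => abbbbbbaa => abbbbbba => abbbbbb
  | aabbbaba => aabbbba => aabbbb
  | baaaabbbaaaa => babbbaaaa => babbbaaa => babbbaa => babbba => babbb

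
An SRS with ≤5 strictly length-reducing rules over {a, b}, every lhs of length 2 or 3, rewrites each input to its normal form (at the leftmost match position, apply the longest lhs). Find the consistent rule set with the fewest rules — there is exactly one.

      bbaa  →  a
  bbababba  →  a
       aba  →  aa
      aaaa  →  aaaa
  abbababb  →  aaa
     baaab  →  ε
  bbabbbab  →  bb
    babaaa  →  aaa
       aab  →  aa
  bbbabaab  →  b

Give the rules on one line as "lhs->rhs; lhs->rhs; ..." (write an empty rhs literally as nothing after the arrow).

  | bbaa => bba => ba => a
  | bbababba => babba => ba => a
  | aba => aa
  | aaaa

ab->a; ba->a; baa->ba; bab->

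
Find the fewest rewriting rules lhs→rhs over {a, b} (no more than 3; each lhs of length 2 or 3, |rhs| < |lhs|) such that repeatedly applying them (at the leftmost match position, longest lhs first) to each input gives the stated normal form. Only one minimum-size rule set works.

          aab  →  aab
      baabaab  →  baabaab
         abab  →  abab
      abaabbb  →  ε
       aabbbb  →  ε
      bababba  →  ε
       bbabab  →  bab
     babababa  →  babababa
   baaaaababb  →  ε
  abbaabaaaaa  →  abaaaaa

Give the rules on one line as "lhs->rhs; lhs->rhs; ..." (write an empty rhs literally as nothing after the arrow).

abb->bb; bb->; bba->

  | aab
  | baabaab
  | abab
  | abaabbb => ababbb => abbbb => bbbb => bb => ε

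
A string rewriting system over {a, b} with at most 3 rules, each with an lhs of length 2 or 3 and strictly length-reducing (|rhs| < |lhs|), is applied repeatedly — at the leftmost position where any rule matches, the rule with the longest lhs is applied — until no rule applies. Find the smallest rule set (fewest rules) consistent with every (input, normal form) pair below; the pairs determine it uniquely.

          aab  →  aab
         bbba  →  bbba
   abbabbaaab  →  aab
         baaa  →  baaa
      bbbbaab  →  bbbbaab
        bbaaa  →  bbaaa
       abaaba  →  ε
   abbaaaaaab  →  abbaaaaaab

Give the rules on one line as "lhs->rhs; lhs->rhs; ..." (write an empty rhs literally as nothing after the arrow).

  | aab
  | bbba
  | abbabbaaab => abaabaaab => abaaab => aab
  | baaa

aba->; bab->aa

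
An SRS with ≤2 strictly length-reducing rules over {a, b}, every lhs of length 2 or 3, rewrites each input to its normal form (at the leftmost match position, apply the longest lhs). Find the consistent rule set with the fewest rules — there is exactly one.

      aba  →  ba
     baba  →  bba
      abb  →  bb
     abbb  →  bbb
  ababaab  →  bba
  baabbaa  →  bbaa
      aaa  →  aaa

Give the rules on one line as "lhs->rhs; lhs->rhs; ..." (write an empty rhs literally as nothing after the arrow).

  | aba => ba
  | baba => bba
  | abb => bb
  | abbb => bbb

aab->a; ab->b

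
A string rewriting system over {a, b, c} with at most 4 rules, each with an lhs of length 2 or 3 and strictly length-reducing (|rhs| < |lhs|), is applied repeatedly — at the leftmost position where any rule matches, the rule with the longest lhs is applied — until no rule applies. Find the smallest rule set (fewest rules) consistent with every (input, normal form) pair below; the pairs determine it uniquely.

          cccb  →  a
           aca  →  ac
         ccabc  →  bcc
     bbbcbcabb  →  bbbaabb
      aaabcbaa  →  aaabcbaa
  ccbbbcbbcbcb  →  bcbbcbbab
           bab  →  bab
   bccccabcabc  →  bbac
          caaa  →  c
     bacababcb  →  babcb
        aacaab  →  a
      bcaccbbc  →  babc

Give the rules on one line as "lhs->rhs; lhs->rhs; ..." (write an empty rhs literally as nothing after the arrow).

acb->; ca->c; cbc->a; ccb->bc

  | cccb => cbc => a
  | aca => ac
  | ccabc => ccbc => bcc
  | bbbcbcabb => bbbaabb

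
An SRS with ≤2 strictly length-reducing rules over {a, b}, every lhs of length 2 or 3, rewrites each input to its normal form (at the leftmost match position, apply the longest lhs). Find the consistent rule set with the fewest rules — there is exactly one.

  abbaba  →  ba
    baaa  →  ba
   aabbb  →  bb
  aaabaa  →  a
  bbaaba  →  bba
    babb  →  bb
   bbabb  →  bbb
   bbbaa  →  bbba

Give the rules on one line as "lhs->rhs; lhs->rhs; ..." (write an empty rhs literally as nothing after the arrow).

aa->a; ab->

  | abbaba => baba => ba
  | baaa => baa => ba
  | aabbb => abbb => bb
  | aaabaa => aabaa => abaa => aa => a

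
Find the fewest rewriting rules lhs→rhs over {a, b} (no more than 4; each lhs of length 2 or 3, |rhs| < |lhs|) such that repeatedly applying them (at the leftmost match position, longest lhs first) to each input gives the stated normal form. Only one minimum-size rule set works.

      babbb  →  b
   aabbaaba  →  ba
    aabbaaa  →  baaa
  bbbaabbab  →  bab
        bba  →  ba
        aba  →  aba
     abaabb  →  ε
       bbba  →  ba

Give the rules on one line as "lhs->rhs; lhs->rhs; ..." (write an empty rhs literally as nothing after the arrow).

  | babbb => bb => b
  | aabbaaba => baaba => ba
  | aabbaaa => baaa
  | bbbaabbab => bbaabbab => baabbab => bbab => bab

aab->; abb->; bb->b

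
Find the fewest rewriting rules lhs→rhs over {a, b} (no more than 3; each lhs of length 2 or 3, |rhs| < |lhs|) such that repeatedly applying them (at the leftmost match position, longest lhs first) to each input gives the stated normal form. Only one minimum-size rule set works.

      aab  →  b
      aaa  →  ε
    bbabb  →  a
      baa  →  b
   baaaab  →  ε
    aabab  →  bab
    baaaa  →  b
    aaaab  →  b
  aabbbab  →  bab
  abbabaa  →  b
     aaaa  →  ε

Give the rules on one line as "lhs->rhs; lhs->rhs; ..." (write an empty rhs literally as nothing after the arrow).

  | aab => b
  | aaa => aa => ε
  | bbabb => abb => a
  | baa => b

aa->; aaa->aa; bb->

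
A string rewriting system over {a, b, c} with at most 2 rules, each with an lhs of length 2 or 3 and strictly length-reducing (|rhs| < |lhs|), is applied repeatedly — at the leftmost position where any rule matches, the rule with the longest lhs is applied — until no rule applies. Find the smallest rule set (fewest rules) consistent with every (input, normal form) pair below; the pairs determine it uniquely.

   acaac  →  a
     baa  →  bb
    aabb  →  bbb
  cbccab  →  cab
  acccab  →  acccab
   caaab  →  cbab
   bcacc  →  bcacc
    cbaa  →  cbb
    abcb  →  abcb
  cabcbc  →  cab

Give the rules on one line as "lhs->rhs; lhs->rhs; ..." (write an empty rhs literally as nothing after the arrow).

aa->b; cbc->

  | acaac => acbc => a
  | baa => bb
  | aabb => bbb
  | cbccab => cab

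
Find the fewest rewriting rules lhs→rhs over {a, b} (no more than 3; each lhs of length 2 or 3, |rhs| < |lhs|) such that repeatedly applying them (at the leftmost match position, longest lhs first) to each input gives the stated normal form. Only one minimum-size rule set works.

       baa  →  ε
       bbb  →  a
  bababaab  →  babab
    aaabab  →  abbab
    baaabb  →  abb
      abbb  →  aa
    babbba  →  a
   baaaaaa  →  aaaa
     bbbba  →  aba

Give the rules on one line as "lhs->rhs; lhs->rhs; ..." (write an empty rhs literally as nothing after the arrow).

aab->bb; baa->; bbb->a

  | baa => ε
  | bbb => a
  | bababaab => babab
  | aaabab => abbab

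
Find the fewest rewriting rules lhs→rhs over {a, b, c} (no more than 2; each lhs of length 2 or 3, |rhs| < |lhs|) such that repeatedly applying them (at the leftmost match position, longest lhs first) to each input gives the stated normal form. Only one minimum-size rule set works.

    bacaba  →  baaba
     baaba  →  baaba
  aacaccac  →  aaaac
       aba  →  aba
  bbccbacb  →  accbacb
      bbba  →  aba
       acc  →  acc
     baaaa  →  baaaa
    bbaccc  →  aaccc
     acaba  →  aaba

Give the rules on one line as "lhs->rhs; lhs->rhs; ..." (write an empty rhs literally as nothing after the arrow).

bb->a; ca->a

  | bacaba => baaba
  | baaba
  | aacaccac => aaaccac => aaacac => aaaac
  | aba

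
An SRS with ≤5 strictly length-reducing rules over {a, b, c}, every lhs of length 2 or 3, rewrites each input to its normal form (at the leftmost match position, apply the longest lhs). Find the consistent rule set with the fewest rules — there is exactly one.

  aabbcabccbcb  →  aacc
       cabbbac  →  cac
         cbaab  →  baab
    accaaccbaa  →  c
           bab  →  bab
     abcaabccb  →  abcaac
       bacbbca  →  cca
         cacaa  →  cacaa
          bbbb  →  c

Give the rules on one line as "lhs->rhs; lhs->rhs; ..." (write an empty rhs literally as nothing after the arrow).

  | aabbcabccbcb => aaccabccbcb => aaccabcbcb => aaccabbcb => aaccaccb => aaccacb => aacc
  | cabbbac => cacbac => cac
  | cbaab => baab
  | accaaccbaa => accaacbaa => accaaa => accbc => acbc => c

aaa->bc; acb->; bb->c; cb->b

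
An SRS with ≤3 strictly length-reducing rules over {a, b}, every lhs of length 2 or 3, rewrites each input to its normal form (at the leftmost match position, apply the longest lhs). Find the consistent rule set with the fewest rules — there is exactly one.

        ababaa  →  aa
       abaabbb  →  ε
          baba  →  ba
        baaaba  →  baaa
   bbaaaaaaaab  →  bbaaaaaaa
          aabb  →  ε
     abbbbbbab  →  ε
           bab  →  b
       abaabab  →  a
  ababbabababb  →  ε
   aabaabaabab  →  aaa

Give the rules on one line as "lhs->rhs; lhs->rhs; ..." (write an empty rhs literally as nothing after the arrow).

aab->a; ab->; abb->ab

  | ababaa => abaa => aa
  | abaabbb => aabbb => abb => ab => ε
  | baba => ba
  | baaaba => baaa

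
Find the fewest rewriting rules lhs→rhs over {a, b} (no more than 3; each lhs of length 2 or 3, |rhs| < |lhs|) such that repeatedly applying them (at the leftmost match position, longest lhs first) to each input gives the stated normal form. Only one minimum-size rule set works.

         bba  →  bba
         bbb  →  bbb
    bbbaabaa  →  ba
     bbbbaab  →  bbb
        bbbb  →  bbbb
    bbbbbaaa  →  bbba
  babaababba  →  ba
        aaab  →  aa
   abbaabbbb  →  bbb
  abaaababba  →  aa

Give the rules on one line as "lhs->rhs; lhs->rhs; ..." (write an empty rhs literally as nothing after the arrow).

ab->; baa->a

  | bba
  | bbb
  | bbbaabaa => bbabaa => bbaa => ba
  | bbbbaab => bbbab => bbb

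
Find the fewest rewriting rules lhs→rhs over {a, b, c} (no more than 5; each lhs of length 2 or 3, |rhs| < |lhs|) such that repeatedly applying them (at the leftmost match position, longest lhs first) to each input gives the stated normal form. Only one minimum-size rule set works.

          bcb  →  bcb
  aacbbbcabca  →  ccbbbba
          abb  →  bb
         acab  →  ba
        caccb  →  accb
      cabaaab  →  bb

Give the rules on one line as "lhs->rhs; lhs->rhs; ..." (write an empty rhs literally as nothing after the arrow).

  | bcb
  | aacbbbcabca => ccbbbcabca => ccbbbabca => ccbbbbca => ccbbbba
  | abb => bb
  | acab => aab => ba

aa->c; aab->ba; ab->b; ca->a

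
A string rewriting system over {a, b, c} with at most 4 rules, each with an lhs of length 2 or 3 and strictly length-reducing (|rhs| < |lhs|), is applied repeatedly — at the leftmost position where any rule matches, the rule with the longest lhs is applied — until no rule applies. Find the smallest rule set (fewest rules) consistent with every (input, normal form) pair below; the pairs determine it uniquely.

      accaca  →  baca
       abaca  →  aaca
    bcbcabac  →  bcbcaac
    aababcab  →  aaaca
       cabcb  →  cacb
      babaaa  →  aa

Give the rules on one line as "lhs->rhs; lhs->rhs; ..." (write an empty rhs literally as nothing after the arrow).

  | accaca => baca
  | abaca => aaca
  | bcbcabac => bcbcaac
  | aababcab => aaabcab => aaacab => aaaca

ab->a; acc->b; baa->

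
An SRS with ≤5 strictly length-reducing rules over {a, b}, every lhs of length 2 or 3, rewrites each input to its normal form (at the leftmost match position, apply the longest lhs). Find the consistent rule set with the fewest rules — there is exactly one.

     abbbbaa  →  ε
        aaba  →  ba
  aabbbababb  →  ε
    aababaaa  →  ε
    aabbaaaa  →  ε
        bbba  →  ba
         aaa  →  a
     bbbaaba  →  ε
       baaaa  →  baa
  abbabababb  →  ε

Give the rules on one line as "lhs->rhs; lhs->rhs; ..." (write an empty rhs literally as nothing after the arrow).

aaa->a; ab->b; bb->; bba->bb

  | abbbbaa => bbbbaa => bbaa => bba => bb => ε
  | aaba => aba => ba
  | aabbbababb => abbbababb => bbbababb => bababb => bbabb => bbbb => bb => ε
  | aababaaa => ababaaa => babaaa => bbaaa => bbaa => bba => bb => ε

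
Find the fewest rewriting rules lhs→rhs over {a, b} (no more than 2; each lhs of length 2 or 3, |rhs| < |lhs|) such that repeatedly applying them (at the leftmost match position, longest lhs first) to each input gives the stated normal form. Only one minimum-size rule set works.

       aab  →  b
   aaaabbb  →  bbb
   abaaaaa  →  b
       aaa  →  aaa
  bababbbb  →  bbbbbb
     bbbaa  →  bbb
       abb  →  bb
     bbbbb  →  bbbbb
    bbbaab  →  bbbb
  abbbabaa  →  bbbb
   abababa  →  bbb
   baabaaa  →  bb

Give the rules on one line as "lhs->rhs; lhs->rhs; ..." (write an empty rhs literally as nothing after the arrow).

ab->b; ba->b

  | aab => ab => b
  | aaaabbb => aaabbb => aabbb => abbb => bbb
  | abaaaaa => baaaaa => baaaa => baaa => baa => ba => b
  | aaa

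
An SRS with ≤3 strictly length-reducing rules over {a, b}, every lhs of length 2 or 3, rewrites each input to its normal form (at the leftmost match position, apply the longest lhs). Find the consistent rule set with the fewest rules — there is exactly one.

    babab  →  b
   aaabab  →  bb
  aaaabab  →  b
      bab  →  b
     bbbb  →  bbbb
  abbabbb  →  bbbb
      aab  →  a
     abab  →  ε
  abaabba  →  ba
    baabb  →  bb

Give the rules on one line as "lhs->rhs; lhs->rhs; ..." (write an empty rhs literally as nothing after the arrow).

  | babab => bab => b
  | aaabab => bbab => bb
  | aaaabab => babab => bab => b
  | bab => b

aaa->b; ab->; abb->aa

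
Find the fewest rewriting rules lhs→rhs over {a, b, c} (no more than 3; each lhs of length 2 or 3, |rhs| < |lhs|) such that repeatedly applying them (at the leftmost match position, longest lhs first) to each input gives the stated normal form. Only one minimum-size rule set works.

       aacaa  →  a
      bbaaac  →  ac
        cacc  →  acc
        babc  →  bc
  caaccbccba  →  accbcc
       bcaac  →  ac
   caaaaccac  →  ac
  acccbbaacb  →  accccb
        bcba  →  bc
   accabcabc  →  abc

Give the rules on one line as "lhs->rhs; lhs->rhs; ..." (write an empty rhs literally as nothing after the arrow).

  | aacaa => acaa => aaa => aa => a
  | bbaaac => baac => ac
  | cacc => acc
  | babc => bc

aa->a; ba->; ca->a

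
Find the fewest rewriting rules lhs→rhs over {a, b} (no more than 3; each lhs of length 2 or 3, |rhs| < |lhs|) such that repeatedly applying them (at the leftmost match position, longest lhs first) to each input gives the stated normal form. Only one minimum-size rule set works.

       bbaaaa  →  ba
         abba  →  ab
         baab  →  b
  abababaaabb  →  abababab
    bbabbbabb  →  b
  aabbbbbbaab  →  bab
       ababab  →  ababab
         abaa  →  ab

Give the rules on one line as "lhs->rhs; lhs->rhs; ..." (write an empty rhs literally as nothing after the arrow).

  | bbaaaa => baaa => ba
  | abba => ab
  | baab => bb => b
  | abababaaabb => ababababb => abababab

aa->; bb->b; bba->b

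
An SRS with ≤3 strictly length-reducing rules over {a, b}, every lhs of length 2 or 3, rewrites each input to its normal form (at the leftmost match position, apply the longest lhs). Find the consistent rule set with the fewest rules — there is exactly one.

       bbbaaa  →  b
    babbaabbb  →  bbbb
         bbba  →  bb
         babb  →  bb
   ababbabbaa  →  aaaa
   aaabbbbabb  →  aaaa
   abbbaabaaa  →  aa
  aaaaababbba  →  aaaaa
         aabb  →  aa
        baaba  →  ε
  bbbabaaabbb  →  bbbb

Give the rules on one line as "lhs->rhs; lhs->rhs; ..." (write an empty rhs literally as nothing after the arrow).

  | bbbaaa => bba => b
  | babbaabbb => bbaabbb => bbbb
  | bbba => bb
  | babb => bb

abb->a; ba->; baa->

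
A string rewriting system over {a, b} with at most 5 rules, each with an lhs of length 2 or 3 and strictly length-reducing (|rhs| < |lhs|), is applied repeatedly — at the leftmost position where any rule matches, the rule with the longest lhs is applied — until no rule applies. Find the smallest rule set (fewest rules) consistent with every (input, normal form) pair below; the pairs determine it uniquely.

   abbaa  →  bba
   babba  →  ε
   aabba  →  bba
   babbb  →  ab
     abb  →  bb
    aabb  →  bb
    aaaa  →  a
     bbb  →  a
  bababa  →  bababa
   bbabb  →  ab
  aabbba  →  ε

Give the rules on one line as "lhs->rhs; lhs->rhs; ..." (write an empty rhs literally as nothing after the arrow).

  | abbaa => bbaa => bba
  | babba => bbba => aaa => ε
  | aabba => abba => bba
  | babbb => bbbb => aab => ab

aa->a; aaa->; abb->bb; bbb->aa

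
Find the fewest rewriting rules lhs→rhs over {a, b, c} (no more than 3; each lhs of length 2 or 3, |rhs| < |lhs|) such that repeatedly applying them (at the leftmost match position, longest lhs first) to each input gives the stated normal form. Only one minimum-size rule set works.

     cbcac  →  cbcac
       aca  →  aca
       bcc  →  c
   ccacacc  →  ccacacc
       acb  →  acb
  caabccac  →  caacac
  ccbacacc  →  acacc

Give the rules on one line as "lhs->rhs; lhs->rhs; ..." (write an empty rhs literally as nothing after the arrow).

bcc->c; ccb->

  | cbcac
  | aca
  | bcc => c
  | ccacacc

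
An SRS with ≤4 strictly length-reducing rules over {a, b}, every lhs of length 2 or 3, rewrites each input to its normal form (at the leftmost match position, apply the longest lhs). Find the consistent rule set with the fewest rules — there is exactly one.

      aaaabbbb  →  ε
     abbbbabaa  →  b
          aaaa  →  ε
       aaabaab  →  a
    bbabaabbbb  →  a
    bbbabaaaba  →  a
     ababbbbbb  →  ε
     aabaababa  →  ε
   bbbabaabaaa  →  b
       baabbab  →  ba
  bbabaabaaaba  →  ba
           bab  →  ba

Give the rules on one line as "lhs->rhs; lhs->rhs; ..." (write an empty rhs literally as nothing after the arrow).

  | aaaabbbb => aabbbb => bbbb => bb => ε
  | abbbbabaa => abbbabaa => abbabaa => ababaa => aabaa => baa => b
  | aaaa => aa => ε
  | aaabaab => abaab => aaab => ab => a

aa->; ab->a; bb->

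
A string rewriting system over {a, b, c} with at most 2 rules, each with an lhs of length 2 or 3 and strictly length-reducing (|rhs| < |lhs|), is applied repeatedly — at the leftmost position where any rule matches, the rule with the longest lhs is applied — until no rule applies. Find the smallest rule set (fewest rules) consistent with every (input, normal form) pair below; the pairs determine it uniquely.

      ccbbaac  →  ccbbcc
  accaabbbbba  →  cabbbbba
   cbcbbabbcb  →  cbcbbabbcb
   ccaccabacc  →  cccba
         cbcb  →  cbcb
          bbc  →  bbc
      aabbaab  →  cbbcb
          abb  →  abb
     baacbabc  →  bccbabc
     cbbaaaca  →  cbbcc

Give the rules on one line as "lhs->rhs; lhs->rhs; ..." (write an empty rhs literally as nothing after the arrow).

  | ccbbaac => ccbbcc
  | accaabbbbba => acaabbbbba => aaabbbbba => cabbbbba
  | cbcbbabbcb
  | ccaccabacc => ccacabacc => ccaabacc => cccbacc => cccbac => cccba

aa->c; ac->a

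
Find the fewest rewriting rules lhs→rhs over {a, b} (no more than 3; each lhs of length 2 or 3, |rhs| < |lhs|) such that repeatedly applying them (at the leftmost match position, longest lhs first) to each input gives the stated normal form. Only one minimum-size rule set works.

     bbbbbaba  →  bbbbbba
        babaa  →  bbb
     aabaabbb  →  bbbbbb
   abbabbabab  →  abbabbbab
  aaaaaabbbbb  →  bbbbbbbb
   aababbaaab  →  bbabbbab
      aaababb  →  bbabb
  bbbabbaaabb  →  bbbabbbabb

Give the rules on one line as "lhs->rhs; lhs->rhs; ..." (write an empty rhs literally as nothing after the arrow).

aa->b; aba->ba

  | bbbbbaba => bbbbbba
  | babaa => bbaa => bbb
  | aabaabbb => bbaabbb => bbbbbb
  | abbabbabab => abbabbbab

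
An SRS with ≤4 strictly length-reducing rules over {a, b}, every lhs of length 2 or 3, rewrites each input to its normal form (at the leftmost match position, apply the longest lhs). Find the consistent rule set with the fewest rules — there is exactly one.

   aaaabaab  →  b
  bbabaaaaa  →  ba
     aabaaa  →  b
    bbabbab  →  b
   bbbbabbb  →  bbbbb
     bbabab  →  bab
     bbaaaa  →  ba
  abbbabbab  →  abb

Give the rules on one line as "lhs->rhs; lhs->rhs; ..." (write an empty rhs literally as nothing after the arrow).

  | aaaabaab => baabaab => baab => b
  | bbabaaaaa => baaaaa => aaa => ba
  | aabaaa => bbaaa => aa => b
  | bbabbab => bbab => b

aa->b; baa->; bba->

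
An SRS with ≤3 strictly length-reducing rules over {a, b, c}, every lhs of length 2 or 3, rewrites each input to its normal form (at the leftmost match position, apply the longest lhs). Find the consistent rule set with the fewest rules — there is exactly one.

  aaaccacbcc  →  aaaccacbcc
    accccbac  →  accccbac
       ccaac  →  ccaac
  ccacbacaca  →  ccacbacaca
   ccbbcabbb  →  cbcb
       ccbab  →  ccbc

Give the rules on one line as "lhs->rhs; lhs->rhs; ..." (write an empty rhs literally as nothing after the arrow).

ab->c; cbb->b

  | aaaccacbcc
  | accccbac
  | ccaac
  | ccacbacaca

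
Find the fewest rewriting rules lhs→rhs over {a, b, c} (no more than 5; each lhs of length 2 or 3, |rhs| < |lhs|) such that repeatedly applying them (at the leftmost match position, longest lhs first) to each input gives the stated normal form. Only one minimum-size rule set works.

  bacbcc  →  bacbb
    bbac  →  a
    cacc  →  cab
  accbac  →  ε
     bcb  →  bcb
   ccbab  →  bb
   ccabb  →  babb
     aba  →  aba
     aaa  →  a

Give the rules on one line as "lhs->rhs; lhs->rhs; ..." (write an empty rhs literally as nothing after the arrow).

  | bacbcc => bacbb
  | bbac => ccc => a
  | cacc => cab
  | accbac => abbac => accc => aa => ε

aa->; bba->cc; cc->b; ccc->a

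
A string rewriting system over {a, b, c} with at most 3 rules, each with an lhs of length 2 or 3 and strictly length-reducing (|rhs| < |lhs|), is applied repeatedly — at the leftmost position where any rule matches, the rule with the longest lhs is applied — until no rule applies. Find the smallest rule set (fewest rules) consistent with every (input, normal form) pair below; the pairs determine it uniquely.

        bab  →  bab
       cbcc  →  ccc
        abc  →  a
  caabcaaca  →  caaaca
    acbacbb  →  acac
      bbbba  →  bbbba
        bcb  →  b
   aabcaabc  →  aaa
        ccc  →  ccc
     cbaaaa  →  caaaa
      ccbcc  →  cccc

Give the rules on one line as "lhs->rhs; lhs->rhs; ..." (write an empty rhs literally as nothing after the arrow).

  | bab
  | cbcc => ccc
  | abc => a
  | caabcaaca => caaaca

bc->; bca->; cb->c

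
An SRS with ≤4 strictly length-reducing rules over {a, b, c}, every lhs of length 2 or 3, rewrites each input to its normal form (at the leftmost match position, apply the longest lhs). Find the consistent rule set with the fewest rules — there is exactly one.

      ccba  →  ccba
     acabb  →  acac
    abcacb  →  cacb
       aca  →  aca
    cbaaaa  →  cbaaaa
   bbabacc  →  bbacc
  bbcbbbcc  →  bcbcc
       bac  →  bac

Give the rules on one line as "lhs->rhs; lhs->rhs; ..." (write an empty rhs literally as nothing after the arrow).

ab->; abb->ac; bbc->bc

  | ccba
  | acabb => acac
  | abcacb => cacb
  | aca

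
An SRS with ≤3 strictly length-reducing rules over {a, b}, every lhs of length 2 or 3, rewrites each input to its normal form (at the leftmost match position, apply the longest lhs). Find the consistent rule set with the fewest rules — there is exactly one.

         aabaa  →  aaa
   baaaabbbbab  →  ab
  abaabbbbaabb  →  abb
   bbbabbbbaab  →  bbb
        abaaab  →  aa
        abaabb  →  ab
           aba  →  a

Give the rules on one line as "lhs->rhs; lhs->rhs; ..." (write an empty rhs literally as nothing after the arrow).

aab->a; ba->; bab->

  | aabaa => aaa
  | baaaabbbbab => aaabbbbab => aabbbab => abbab => ab
  | abaabbbbaabb => aabbbbaabb => abbbaabb => abbabb => abb
  | bbbabbbbaab => bbbbbaab => bbbbab => bbb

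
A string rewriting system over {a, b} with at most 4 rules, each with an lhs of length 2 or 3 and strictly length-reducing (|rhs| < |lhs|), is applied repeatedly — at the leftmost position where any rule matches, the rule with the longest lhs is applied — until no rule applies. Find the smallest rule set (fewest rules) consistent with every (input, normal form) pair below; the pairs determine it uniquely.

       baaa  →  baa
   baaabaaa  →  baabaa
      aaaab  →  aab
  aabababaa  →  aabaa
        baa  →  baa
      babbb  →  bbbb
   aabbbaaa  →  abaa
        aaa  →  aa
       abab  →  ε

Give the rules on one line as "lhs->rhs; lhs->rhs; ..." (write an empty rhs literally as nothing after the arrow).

aaa->aa; abb->; bab->bb

  | baaa => baa
  | baaabaaa => baabaaa => baabaa
  | aaaab => aaab => aab
  | aabababaa => aabbabaa => aabaa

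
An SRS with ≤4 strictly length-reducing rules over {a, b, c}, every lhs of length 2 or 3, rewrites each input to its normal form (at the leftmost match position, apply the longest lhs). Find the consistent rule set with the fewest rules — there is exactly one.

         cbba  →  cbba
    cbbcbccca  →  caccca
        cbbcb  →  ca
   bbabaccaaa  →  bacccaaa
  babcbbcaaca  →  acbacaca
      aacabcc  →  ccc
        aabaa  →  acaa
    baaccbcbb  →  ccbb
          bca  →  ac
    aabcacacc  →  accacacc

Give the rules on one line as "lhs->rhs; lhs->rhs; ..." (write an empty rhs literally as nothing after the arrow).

aac->; ab->c; bc->a; bca->ac

  | cbba
  | cbbcbccca => cbabccca => cbcccca => caccca
  | cbbcb => cbab => cbc => ca
  | bbabaccaaa => bbcaccaaa => bacccaaa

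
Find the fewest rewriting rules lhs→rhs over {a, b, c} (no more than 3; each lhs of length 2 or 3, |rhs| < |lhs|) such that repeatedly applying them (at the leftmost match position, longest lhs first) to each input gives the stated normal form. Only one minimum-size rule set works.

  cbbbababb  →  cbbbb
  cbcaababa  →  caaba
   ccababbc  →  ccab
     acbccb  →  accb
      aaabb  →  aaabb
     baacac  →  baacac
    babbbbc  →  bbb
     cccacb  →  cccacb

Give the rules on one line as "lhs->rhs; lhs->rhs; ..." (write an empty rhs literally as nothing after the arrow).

bab->b; bc->

  | cbbbababb => cbbbabb => cbbbb
  | cbcaababa => caababa => caaba
  | ccababbc => ccabbc => ccab
  | acbccb => accb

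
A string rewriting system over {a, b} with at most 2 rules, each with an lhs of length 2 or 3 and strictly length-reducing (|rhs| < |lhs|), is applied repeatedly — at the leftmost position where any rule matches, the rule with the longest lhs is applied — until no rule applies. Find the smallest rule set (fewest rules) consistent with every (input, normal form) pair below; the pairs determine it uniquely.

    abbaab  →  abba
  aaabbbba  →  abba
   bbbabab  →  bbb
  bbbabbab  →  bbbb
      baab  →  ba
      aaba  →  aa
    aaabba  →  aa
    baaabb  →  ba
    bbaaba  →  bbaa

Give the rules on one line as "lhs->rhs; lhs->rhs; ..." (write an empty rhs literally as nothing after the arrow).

  | abbaab => abba
  | aaabbbba => aabbba => abba
  | bbbabab => bbbab => bbb
  | bbbabbab => bbbbab => bbbb

aab->a; bab->b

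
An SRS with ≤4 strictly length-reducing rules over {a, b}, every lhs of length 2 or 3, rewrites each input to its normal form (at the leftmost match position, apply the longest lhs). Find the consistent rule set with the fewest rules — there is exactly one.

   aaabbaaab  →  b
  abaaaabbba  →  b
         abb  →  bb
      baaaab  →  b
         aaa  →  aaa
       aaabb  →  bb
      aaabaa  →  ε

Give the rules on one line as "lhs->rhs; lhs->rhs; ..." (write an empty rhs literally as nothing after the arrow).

  | aaabbaaab => aabbaaab => abbaaab => bbaaab => aab => ab => b
  | abaaaabbba => baaaabbba => aabbba => abbba => bbba => b
  | abb => bb
  | baaaab => aab => ab => b

ab->b; baa->; bba->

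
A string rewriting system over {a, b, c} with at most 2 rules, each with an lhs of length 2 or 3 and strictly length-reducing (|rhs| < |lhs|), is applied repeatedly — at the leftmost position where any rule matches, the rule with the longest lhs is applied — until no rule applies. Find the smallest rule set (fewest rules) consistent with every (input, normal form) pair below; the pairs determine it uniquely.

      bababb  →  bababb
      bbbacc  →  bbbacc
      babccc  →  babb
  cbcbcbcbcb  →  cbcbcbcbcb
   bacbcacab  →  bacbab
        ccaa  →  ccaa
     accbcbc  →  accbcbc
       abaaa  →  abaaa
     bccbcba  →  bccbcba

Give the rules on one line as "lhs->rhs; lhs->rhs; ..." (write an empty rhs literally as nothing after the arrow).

cac->; ccc->b

  | bababb
  | bbbacc
  | babccc => babb
  | cbcbcbcbcb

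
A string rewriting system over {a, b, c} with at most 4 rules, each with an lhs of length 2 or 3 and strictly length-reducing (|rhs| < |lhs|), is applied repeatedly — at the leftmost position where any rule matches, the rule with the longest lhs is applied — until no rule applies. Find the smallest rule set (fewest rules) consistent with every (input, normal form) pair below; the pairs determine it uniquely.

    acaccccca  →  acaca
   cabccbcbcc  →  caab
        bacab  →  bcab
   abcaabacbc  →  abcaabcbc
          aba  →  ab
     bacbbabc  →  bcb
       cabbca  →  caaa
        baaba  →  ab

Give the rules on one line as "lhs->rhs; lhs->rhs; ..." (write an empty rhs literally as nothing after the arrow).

ba->b; baa->a; bbc->a; cc->

  | acaccccca => acaccca => acaca
  | cabccbcbcc => cabbcbcc => caabcc => caab
  | bacab => bcab
  | abcaabacbc => abcaabcbc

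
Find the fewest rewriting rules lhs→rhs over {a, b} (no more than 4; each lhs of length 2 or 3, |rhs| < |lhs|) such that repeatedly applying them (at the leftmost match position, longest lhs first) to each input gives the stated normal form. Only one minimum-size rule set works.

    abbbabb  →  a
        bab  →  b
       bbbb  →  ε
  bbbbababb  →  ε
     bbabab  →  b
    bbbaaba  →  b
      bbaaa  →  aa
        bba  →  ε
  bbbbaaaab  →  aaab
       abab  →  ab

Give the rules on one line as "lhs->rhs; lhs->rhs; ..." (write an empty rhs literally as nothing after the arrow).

ba->b; bab->b; bb->; bba->

  | abbbabb => ababb => abb => a
  | bab => b
  | bbbb => bb => ε
  | bbbbababb => bbababb => babb => bb => ε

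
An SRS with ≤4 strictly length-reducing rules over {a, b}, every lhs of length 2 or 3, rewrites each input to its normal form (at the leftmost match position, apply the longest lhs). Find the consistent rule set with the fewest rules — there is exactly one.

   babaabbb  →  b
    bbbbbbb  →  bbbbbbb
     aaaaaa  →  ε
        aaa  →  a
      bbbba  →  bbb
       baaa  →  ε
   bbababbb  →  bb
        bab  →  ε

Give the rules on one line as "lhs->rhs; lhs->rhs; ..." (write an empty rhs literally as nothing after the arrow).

  | babaabbb => aabbb => babb => b
  | bbbbbbb
  | aaaaaa => aaaa => aa => ε
  | aaa => a

aa->; aab->ba; ba->; bab->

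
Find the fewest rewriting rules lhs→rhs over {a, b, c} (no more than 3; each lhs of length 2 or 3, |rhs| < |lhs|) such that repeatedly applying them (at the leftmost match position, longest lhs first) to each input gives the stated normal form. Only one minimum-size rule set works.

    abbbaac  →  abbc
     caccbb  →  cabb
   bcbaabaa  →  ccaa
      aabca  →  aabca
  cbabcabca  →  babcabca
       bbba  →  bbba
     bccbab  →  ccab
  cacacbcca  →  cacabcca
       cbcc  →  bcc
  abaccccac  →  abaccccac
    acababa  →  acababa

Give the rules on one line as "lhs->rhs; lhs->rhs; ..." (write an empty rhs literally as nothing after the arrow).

  | abbbaac => abbc
  | caccbb => cacbb => cabb
  | bcbaabaa => ccaabaa => ccaa
  | aabca

baa->; bcb->cc; cb->b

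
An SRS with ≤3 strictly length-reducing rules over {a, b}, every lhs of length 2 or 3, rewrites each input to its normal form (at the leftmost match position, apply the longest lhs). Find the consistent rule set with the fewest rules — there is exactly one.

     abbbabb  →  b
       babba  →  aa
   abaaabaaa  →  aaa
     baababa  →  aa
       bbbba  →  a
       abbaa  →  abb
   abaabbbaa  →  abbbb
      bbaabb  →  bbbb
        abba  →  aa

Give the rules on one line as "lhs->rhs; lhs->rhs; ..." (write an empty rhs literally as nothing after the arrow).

  | abbbabb => abbabb => ababb => aabb => b
  | babba => abba => aba => aa
  | abaaabaaa => ababaaa => aabaaa => aaa
  | baababa => bbaba => baba => aba => aa

aab->; ba->a; baa->b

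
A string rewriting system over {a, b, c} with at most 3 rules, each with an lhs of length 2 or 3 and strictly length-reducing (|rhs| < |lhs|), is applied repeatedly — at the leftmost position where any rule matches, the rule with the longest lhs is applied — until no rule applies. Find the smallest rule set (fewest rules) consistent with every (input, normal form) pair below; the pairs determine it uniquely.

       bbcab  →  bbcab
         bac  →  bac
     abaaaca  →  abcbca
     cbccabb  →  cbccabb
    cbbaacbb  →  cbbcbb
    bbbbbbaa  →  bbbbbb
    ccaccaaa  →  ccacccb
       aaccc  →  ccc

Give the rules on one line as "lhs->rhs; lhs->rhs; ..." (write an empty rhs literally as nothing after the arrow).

  | bbcab
  | bac
  | abaaaca => abcbca
  | cbccabb

aa->; aaa->cb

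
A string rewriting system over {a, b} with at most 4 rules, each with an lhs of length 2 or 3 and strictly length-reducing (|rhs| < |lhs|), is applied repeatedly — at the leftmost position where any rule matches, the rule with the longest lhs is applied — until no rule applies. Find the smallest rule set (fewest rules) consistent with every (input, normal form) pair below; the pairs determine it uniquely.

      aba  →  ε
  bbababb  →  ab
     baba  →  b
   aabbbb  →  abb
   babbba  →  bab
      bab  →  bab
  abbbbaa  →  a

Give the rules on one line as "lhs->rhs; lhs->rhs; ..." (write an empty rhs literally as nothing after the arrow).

aa->b; aaa->ab; aba->; bbb->a

  | aba => ε
  | bbababb => bbbb => ab
  | baba => b
  | aabbbb => bbbbb => abb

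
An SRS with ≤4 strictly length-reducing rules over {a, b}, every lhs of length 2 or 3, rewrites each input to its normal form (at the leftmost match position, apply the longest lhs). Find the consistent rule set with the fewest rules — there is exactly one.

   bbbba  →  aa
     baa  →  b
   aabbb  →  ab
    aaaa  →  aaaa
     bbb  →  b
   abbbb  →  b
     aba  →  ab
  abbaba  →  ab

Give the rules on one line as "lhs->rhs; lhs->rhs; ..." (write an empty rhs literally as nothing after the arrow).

abb->; ba->b; bb->b; bba->aa

  | bbbba => bbba => bba => aa
  | baa => ba => b
  | aabbb => ab
  | aaaa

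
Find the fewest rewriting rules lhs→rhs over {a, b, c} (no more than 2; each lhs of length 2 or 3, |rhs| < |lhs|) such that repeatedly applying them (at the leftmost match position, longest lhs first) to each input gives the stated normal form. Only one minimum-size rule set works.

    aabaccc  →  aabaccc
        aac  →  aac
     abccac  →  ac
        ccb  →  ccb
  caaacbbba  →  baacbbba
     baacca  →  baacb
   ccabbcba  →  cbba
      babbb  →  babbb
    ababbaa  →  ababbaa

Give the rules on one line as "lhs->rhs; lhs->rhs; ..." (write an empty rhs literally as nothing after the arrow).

bcb->; ca->b

  | aabaccc
  | aac
  | abccac => abcbc => ac
  | ccb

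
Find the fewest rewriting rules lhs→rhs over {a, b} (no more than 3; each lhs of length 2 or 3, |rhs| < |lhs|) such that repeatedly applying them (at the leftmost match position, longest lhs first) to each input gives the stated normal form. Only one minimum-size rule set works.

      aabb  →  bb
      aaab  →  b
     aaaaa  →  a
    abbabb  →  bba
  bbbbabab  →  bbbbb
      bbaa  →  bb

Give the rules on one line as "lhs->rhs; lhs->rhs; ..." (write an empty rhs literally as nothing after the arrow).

  | aabb => bb
  | aaab => ab => b
  | aaaaa => aaa => a
  | abbabb => bbabb => bbab => bba

aa->; ab->b; bab->ba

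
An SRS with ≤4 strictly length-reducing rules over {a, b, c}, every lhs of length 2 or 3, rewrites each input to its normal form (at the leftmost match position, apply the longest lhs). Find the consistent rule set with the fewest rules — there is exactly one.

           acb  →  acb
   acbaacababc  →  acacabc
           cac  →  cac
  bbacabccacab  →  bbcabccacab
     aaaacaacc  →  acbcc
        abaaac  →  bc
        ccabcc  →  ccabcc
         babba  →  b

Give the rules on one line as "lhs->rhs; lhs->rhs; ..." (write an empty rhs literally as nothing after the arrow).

  | acb
  | acbaacababc => acacababc => acacabc
  | cac
  | bbacabccacab => bbcabccacab

aa->b; ba->; bac->bc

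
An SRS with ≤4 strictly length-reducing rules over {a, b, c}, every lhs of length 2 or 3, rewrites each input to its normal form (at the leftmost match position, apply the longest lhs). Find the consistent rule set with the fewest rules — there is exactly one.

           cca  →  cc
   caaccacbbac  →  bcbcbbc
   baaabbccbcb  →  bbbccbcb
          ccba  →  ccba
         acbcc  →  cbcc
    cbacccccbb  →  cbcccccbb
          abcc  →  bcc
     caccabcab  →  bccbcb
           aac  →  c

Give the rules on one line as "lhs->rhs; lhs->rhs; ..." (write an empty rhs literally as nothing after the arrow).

ab->b; ac->c; ca->c; cac->bc

  | cca => cc
  | caaccacbbac => caccacbbac => bccacbbac => bcbcbbac => bcbcbbc
  | baaabbccbcb => baabbccbcb => babbccbcb => bbbccbcb
  | ccba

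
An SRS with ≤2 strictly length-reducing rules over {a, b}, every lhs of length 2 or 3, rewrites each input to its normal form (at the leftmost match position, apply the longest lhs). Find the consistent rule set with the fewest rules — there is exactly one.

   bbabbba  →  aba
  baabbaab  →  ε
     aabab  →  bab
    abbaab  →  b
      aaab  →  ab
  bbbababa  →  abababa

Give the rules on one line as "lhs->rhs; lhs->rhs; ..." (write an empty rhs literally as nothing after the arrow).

aa->; bb->a

  | bbabbba => aabbba => bbba => aba
  | baabbaab => bbbaab => abaab => abb => aa => ε
  | aabab => bab
  | abbaab => aaaab => aab => b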